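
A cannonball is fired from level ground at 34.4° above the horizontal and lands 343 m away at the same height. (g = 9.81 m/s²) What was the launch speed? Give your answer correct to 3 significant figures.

On level ground, R = v₀² sin(2θ) / g, so v₀ = √(R g / sin 2θ).
sin(2 × 34.4°) = 0.9323.
v₀ = √(343 × 9.81 / 0.9323) = √3609 = 60.1 m/s.

60.1 m/s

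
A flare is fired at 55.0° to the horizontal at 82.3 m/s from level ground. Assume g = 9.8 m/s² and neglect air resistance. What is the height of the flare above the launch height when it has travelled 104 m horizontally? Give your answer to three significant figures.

v_x = 82.3 cos 55.0° = 47.21 m/s, v_y0 = 82.3 sin 55.0° = 67.42 m/s.
Time to reach x = 104 m: t = x / v_x = 104 / 47.21 = 2.203 s.
y = v_y0 t − ½ g t² = 67.42×2.203 − 4.900×2.203² = 125 m.

125 m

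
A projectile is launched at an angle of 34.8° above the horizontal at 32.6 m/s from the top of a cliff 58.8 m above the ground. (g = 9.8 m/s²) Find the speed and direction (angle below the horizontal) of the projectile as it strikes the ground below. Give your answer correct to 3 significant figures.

v_x = 32.6 cos 34.8° = 26.77 m/s (constant).
|v_y| at impact = √((18.61)² + 2×9.8×58.8) = 38.71 m/s.
Speed = √(26.77² + 38.71²) = 47.1 m/s; angle = arctan(38.71/26.77) = 55.3° below horizontal.

47.1 m/s at 55.3° below the horizontal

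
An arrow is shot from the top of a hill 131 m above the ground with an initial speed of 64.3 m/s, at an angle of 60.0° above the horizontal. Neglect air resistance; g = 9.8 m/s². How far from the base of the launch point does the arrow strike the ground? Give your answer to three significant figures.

430 m

Components: v_x = 64.3 cos 60.0° = 32.15 m/s, v_y = 64.3 sin 60.0° = 55.69 m/s.
Vertical: 0 = 131 + 55.69 t − ½(9.8) t² ⇒ 4.900 t² − 55.69 t − 131 = 0.
t = [55.69 + √(3101 + 2568)] / 9.800 = 13.37 s.
Horizontal: R = v_x · t = 32.15 × 13.37 = 430 m.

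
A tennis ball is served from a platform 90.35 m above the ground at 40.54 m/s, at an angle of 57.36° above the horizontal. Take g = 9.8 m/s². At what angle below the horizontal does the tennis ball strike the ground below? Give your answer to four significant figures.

v_x = 40.54 cos 57.36° = 21.866 m/s.
At impact |v_y| = √(v_y0² + 2 g h) = √(34.138² + 2×9.8×90.35) = 54.187 m/s.
Angle below horizontal = arctan(|v_y| / v_x) = arctan(54.187 / 21.866) = 68.02°.

68.02°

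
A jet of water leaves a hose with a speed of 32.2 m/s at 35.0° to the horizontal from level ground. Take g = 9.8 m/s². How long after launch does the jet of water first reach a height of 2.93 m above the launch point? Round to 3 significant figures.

v_y0 = 32.2 sin 35.0° = 18.47 m/s.
Set y = v_y0 t − ½ g t² = 2.93: 4.900 t² − 18.47 t + 2.93 = 0.
t = [18.47 ± √(341.1 − 57.43)] / 9.8 = (18.47 ± 16.84) / 9.8, giving t = 0.166 s or t = 3.60 s.
The jet of water is on the way up at the first time, so t = 0.166 s.

0.166 s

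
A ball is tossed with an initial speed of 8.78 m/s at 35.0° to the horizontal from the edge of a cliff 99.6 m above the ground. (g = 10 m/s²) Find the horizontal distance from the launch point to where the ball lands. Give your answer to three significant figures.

35.9 m

Components: v_x = 8.78 cos 35.0° = 7.192 m/s, v_y = 8.78 sin 35.0° = 5.036 m/s.
Vertical: 0 = 99.6 + 5.036 t − ½(10) t² ⇒ 5.000 t² − 5.036 t − 99.6 = 0.
t = [5.036 + √(25.36 + 1992)] / 10.00 = 4.995 s.
Horizontal: R = v_x · t = 7.192 × 4.995 = 35.9 m.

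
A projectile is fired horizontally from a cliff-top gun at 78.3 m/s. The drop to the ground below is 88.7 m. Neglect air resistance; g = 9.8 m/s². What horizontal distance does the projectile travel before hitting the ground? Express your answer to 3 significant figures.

333 m

Initial vertical velocity is zero, so the fall time comes from h = ½ g t²: t = √(2 × 88.7 / 9.8) = 4.255 s.
Horizontal motion is uniform at 78.3 m/s, so x = 78.3 × 4.255 = 333 m.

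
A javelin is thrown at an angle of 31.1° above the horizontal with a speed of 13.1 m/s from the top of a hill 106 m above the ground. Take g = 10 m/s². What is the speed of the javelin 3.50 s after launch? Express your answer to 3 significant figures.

30.4 m/s

v_x = 13.1 cos 31.1° = 11.22 m/s (constant).
v_y(t) = 13.1 sin 31.1° − g t = 6.767 − 10 × 3.50 = -28.23 m/s.
Speed = √(v_x² + v_y²) = √(125.9 + 796.9) = 30.4 m/s.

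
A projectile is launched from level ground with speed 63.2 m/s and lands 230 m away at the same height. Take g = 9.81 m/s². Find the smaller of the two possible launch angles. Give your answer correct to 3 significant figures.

17.2°

Level-ground range: R = v₀² sin(2θ)/g ⇒ sin 2θ = R g / v₀² = 230×9.81/63.2² = 0.5649.
2θ = arcsin(0.5649) = 34.40° or 180° − 34.40° = 145.60°.
So θ = 17.2° or θ = 72.8°.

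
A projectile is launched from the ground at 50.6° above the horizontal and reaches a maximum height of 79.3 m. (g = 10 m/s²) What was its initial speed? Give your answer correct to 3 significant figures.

At maximum height v_y = 0, so (v₀ sin θ)² = 2 g H.
v₀ sin 50.6° = √(2 × 10 × 79.3) = 39.82 m/s.
v₀ = 39.82 / sin 50.6° = 39.82 / 0.7727 = 51.5 m/s.

51.5 m/s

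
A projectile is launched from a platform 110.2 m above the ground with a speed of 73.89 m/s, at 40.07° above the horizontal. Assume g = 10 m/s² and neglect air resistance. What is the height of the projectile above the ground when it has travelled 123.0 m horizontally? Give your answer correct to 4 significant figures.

190.0 m

v_x = 73.89 cos 40.07° = 56.545 m/s, v_y0 = 73.89 sin 40.07° = 47.565 m/s.
Time to reach x = 123.0 m: t = x / v_x = 123.0 / 56.545 = 2.1753 s.
y = 110.2 + v_y0 t − ½ g t² = 110.2 + 47.565×2.1753 − 5.000×2.1753² = 190.0 m.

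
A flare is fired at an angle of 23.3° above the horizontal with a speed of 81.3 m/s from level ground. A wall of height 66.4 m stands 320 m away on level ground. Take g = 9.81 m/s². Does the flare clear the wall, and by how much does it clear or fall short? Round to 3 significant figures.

v_x = 81.3 cos 23.3° = 74.67 m/s; v_y0 = 81.3 sin 23.3° = 32.16 m/s.
Time to reach the wall: t = 320 / 74.67 = 4.286 s.
Height at that point: y = 32.16×4.286 − 4.905×4.286² = 47.73 m.
That is 66.4 − 47.73 = 18.7 m below the top of the wall, so the flare does not clear it.

No — it falls 18.7 m short of clearing the wall.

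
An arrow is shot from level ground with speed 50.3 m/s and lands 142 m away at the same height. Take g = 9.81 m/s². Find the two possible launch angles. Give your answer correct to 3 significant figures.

Level-ground range: R = v₀² sin(2θ)/g ⇒ sin 2θ = R g / v₀² = 142×9.81/50.3² = 0.5506.
2θ = arcsin(0.5506) = 33.41° or 180° − 33.41° = 146.59°.
So θ = 16.7° or θ = 73.3°.

16.7° and 73.3°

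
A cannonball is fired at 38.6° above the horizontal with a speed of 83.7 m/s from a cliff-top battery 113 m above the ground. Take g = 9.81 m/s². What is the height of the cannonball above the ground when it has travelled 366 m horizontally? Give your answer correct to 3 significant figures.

v_x = 83.7 cos 38.6° = 65.41 m/s, v_y0 = 83.7 sin 38.6° = 52.22 m/s.
Time to reach x = 366 m: t = x / v_x = 366 / 65.41 = 5.595 s.
y = 113 + v_y0 t − ½ g t² = 113 + 52.22×5.595 − 4.905×5.595² = 252 m.

252 m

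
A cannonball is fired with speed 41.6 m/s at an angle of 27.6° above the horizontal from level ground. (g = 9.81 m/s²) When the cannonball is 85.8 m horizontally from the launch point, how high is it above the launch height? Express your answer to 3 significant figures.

18.3 m

v_x = 41.6 cos 27.6° = 36.87 m/s, v_y0 = 41.6 sin 27.6° = 19.27 m/s.
Time to reach x = 85.8 m: t = x / v_x = 85.8 / 36.87 = 2.327 s.
y = v_y0 t − ½ g t² = 19.27×2.327 − 4.905×2.327² = 18.3 m.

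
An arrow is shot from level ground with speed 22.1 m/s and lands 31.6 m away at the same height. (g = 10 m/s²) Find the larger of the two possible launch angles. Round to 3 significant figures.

Level-ground range: R = v₀² sin(2θ)/g ⇒ sin 2θ = R g / v₀² = 31.6×10/22.1² = 0.6470.
2θ = arcsin(0.6470) = 40.32° or 180° − 40.32° = 139.68°.
So θ = 20.2° or θ = 69.8°.

69.8°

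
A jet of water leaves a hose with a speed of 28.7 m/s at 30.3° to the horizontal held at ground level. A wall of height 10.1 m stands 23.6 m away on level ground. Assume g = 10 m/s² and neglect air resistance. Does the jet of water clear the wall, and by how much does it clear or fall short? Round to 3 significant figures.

No — it falls 0.845 m short of clearing the wall.

v_x = 28.7 cos 30.3° = 24.78 m/s; v_y0 = 28.7 sin 30.3° = 14.48 m/s.
Time to reach the wall: t = 23.6 / 24.78 = 0.9524 s.
Height at that point: y = 14.48×0.9524 − 5.000×0.9524² = 9.255 m.
That is 10.1 − 9.255 = 0.845 m below the top of the wall, so the jet of water does not clear it.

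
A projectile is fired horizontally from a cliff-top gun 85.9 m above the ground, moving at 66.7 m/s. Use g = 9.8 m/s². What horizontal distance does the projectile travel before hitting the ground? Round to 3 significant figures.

279 m

Initial vertical velocity is zero, so the fall time comes from h = ½ g t²: t = √(2 × 85.9 / 9.8) = 4.187 s.
Horizontal motion is uniform at 66.7 m/s, so x = 66.7 × 4.187 = 279 m.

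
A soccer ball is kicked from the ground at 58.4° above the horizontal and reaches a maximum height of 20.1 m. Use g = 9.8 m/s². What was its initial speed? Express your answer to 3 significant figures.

At maximum height v_y = 0, so (v₀ sin θ)² = 2 g H.
v₀ sin 58.4° = √(2 × 9.8 × 20.1) = 19.85 m/s.
v₀ = 19.85 / sin 58.4° = 19.85 / 0.8517 = 23.3 m/s.

23.3 m/s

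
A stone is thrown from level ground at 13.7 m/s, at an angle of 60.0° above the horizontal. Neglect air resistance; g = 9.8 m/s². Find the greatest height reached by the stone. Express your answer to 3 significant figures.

Vertical component of launch velocity: v_y = 13.7 sin 60.0° = 11.86 m/s.
At the highest point the vertical velocity is zero, so v_y² = 2 g h_max.
h_max = (11.86)² / (2 × 9.8) = 140.7 / 19.60 = 7.18 m.

7.18 m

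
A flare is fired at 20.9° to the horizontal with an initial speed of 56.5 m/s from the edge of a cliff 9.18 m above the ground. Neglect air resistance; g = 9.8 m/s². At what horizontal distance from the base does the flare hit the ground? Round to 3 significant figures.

Components: v_x = 56.5 cos 20.9° = 52.78 m/s, v_y = 56.5 sin 20.9° = 20.16 m/s.
Vertical: 0 = 9.18 + 20.16 t − ½(9.8) t² ⇒ 4.900 t² − 20.16 t − 9.18 = 0.
t = [20.16 + √(406.4 + 179.9)] / 9.800 = 4.528 s.
Horizontal: R = v_x · t = 52.78 × 4.528 = 239 m.

239 m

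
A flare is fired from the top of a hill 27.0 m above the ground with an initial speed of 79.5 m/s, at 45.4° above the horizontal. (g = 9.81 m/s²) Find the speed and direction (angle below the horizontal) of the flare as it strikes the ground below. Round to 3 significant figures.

82.8 m/s at 47.6° below the horizontal

v_x = 79.5 cos 45.4° = 55.82 m/s (constant).
|v_y| at impact = √((56.61)² + 2×9.81×27.0) = 61.11 m/s.
Speed = √(55.82² + 61.11²) = 82.8 m/s; angle = arctan(61.11/55.82) = 47.6° below horizontal.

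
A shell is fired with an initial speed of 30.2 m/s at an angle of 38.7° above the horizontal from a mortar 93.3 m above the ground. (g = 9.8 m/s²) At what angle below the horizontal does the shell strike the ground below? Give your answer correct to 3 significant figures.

v_x = 30.2 cos 38.7° = 23.57 m/s.
At impact |v_y| = √(v_y0² + 2 g h) = √(18.88² + 2×9.8×93.3) = 46.75 m/s.
Angle below horizontal = arctan(|v_y| / v_x) = arctan(46.75 / 23.57) = 63.2°.

63.2°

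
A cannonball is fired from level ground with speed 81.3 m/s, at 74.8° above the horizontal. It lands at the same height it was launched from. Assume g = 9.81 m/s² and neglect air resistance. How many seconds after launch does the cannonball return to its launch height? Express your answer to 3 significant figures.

Vertical component: v_y = 81.3 sin 74.8° = 78.46 m/s.
For a projectile landing at launch height, time of flight is t = 2 v_y / g = 2 × 78.46 / 9.81 = 16.0 s.

16.0 s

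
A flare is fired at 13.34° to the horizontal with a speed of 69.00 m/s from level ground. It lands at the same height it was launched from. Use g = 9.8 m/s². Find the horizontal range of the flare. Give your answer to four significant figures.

For level ground, R = v₀² sin(2θ) / g.
sin(2 × 13.34°) = sin 26.680° = 0.4490.
R = (69.00)² × 0.4490 / 9.8 = 218.1 m.

218.1 m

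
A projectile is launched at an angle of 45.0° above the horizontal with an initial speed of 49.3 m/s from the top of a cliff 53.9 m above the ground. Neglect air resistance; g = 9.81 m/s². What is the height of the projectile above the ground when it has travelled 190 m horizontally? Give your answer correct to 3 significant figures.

98.2 m

v_x = 49.3 cos 45.0° = 34.86 m/s, v_y0 = 49.3 sin 45.0° = 34.86 m/s.
Time to reach x = 190 m: t = x / v_x = 190 / 34.86 = 5.450 s.
y = 53.9 + v_y0 t − ½ g t² = 53.9 + 34.86×5.450 − 4.905×5.450² = 98.2 m.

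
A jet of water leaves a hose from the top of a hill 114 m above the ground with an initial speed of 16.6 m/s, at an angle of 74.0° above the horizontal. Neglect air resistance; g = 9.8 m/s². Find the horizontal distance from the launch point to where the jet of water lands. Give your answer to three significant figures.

30.7 m

Components: v_x = 16.6 cos 74.0° = 4.576 m/s, v_y = 16.6 sin 74.0° = 15.96 m/s.
Vertical: 0 = 114 + 15.96 t − ½(9.8) t² ⇒ 4.900 t² − 15.96 t − 114 = 0.
t = [15.96 + √(254.7 + 2234)] / 9.800 = 6.719 s.
Horizontal: R = v_x · t = 4.576 × 6.719 = 30.7 m.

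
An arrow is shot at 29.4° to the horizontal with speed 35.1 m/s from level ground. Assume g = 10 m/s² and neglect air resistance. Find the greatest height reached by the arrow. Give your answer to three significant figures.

14.8 m

Vertical component of launch velocity: v_y = 35.1 sin 29.4° = 17.23 m/s.
At the highest point the vertical velocity is zero, so v_y² = 2 g h_max.
h_max = (17.23)² / (2 × 10) = 296.9 / 20.00 = 14.8 m.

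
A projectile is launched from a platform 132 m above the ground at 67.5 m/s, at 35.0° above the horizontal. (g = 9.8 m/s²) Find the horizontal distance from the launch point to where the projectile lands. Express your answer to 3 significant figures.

Components: v_x = 67.5 cos 35.0° = 55.29 m/s, v_y = 67.5 sin 35.0° = 38.72 m/s.
Vertical: 0 = 132 + 38.72 t − ½(9.8) t² ⇒ 4.900 t² − 38.72 t − 132 = 0.
t = [38.72 + √(1499 + 2587)] / 9.800 = 10.47 s.
Horizontal: R = v_x · t = 55.29 × 10.47 = 579 m.

579 m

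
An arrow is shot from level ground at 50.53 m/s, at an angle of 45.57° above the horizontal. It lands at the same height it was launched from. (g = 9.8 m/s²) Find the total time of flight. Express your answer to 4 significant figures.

Vertical component: v_y = 50.53 sin 45.57° = 36.084 m/s.
For a projectile landing at launch height, time of flight is t = 2 v_y / g = 2 × 36.084 / 9.8 = 7.364 s.

7.364 s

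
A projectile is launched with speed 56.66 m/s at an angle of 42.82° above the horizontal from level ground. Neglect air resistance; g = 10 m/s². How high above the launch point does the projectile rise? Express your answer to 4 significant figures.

Vertical component of launch velocity: v_y = 56.66 sin 42.82° = 38.512 m/s.
At the highest point the vertical velocity is zero, so v_y² = 2 g h_max.
h_max = (38.512)² / (2 × 10) = 1483.2 / 20.00 = 74.16 m.

74.16 m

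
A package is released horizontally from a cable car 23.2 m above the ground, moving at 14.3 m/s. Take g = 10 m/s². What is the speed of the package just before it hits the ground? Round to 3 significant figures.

Fall time: t = √(2 × 23.2 / 10) = 2.154 s.
At impact: v_x = 14.3 m/s (unchanged), v_y = g t = 10 × 2.154 = 21.54 m/s.
Speed = √(v_x² + v_y²) = √(204.5 + 464.0) = 25.9 m/s.

25.9 m/s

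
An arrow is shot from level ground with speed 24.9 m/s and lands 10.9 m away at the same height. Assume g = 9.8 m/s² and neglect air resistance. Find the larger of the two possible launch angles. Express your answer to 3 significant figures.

85.0°

Level-ground range: R = v₀² sin(2θ)/g ⇒ sin 2θ = R g / v₀² = 10.9×9.8/24.9² = 0.1723.
2θ = arcsin(0.1723) = 9.922° or 180° − 9.922° = 170.078°.
So θ = 4.96° or θ = 85.0°.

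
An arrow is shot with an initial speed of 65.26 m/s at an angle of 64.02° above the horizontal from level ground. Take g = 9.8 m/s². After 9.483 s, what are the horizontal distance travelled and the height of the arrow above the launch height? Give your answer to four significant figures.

x = 271.1 m, y = 115.7 m

v_x = 65.26 cos 64.02° = 28.588 m/s; v_y0 = 65.26 sin 64.02° = 58.665 m/s.
x = v_x t = 28.588 × 9.483 = 271.1 m.
y = v_y0 t − ½ g t² = 58.665×9.483 − 4.900×9.483² = 115.7 m.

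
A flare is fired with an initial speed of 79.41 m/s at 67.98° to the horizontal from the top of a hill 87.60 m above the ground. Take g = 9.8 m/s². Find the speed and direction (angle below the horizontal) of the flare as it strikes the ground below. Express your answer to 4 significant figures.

v_x = 79.41 cos 67.98° = 29.773 m/s (constant).
|v_y| at impact = √((73.617)² + 2×9.8×87.60) = 84.477 m/s.
Speed = √(29.773² + 84.477²) = 89.57 m/s; angle = arctan(84.477/29.773) = 70.59° below horizontal.

89.57 m/s at 70.59° below the horizontal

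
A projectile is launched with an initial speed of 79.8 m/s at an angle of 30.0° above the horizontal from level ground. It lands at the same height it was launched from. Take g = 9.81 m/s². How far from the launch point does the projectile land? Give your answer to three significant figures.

562 m

For level ground, R = v₀² sin(2θ) / g.
sin(2 × 30.0°) = sin 60.00° = 0.8660.
R = (79.8)² × 0.8660 / 9.81 = 562 m.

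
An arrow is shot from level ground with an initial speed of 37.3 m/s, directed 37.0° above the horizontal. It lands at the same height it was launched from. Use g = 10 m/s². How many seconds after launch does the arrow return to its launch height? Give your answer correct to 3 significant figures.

Vertical component: v_y = 37.3 sin 37.0° = 22.45 m/s.
For a projectile landing at launch height, time of flight is t = 2 v_y / g = 2 × 22.45 / 10 = 4.49 s.

4.49 s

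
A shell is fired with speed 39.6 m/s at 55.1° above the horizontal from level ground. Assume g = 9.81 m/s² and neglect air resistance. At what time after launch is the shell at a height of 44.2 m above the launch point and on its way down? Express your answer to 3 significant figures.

v_y0 = 39.6 sin 55.1° = 32.48 m/s.
Set y = v_y0 t − ½ g t² = 44.2: 4.905 t² − 32.48 t + 44.2 = 0.
t = [32.48 ± √(1055 − 867.2)] / 9.81 = (32.48 ± 13.70) / 9.81, giving t = 1.91 s or t = 4.71 s.
On the way down corresponds to the larger root: t = 4.71 s.

4.71 s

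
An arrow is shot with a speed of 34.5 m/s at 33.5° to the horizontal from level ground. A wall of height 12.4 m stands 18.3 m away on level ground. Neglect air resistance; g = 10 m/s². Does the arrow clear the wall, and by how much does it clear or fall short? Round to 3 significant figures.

v_x = 34.5 cos 33.5° = 28.77 m/s; v_y0 = 34.5 sin 33.5° = 19.04 m/s.
Time to reach the wall: t = 18.3 / 28.77 = 0.6361 s.
Height at that point: y = 19.04×0.6361 − 5.000×0.6361² = 10.09 m.
That is 12.4 − 10.09 = 2.31 m below the top of the wall, so the arrow does not clear it.

No — it falls 2.31 m short of clearing the wall.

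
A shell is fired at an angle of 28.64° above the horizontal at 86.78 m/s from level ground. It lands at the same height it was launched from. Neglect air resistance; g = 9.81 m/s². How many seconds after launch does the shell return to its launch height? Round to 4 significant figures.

8.480 s

Vertical component: v_y = 86.78 sin 28.64° = 41.594 m/s.
For a projectile landing at launch height, time of flight is t = 2 v_y / g = 2 × 41.594 / 9.81 = 8.480 s.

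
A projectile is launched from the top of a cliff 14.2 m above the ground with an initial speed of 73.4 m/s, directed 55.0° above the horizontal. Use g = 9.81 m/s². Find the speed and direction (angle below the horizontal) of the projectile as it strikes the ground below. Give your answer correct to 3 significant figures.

v_x = 73.4 cos 55.0° = 42.10 m/s (constant).
|v_y| at impact = √((60.13)² + 2×9.81×14.2) = 62.40 m/s.
Speed = √(42.10² + 62.40²) = 75.3 m/s; angle = arctan(62.40/42.10) = 56.0° below horizontal.

75.3 m/s at 56.0° below the horizontal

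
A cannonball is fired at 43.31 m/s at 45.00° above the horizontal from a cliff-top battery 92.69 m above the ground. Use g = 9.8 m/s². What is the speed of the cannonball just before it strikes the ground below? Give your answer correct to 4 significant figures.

60.77 m/s

v_x = 43.31 cos 45.00° = 30.625 m/s is unchanged throughout.
For the vertical component, v_y² = v_y0² + 2 g h = (30.625)² + 2×9.8×92.69 = 2754.6, so |v_y| = 52.484 m/s.
Impact speed = √(v_x² + v_y²) = √(937.89 + 2754.6) = 60.77 m/s.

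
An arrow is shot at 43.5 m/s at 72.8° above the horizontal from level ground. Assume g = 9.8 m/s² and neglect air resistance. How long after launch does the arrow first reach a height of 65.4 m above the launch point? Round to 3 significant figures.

2.09 s

v_y0 = 43.5 sin 72.8° = 41.55 m/s.
Set y = v_y0 t − ½ g t² = 65.4: 4.900 t² − 41.55 t + 65.4 = 0.
t = [41.55 ± √(1726 − 1282)] / 9.8 = (41.55 ± 21.07) / 9.8, giving t = 2.09 s or t = 6.39 s.
The arrow is on the way up at the first time, so t = 2.09 s.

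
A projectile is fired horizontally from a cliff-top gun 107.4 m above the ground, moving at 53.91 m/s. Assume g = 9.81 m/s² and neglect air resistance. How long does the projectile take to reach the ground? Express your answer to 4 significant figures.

The horizontal speed doesn't affect the fall. With v_y0 = 0, h = ½ g t².
t = √(2 × 107.4 / 9.81) = √21.896 = 4.679 s.

4.679 s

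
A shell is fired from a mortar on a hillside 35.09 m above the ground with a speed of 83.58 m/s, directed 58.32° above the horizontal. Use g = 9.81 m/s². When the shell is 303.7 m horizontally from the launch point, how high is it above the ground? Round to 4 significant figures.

292.4 m

v_x = 83.58 cos 58.32° = 43.894 m/s, v_y0 = 83.58 sin 58.32° = 71.126 m/s.
Time to reach x = 303.7 m: t = x / v_x = 303.7 / 43.894 = 6.9189 s.
y = 35.09 + v_y0 t − ½ g t² = 35.09 + 71.126×6.9189 − 4.905×6.9189² = 292.4 m.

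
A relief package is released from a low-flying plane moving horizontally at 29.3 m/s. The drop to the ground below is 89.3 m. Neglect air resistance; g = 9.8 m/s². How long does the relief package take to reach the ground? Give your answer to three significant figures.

The horizontal speed doesn't affect the fall. With v_y0 = 0, h = ½ g t².
t = √(2 × 89.3 / 9.8) = √18.22 = 4.27 s.

4.27 s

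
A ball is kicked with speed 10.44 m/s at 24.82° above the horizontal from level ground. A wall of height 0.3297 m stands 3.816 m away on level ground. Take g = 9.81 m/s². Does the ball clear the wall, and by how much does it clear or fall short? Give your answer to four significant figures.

Yes — it clears the wall by 0.6397 m.

v_x = 10.44 cos 24.82° = 9.4757 m/s; v_y0 = 10.44 sin 24.82° = 4.3824 m/s.
Time to reach the wall: t = 3.816 / 9.4757 = 0.40271 s.
Height at that point: y = 4.3824×0.40271 − 4.905×0.40271² = 0.96937 m.
That is 0.96937 − 0.3297 = 0.6397 m above the top of the wall, so the ball clears it.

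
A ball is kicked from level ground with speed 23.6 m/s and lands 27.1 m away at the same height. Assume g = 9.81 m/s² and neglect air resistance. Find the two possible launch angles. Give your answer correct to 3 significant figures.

14.3° and 75.7°

Level-ground range: R = v₀² sin(2θ)/g ⇒ sin 2θ = R g / v₀² = 27.1×9.81/23.6² = 0.4773.
2θ = arcsin(0.4773) = 28.51° or 180° − 28.51° = 151.49°.
So θ = 14.3° or θ = 75.7°.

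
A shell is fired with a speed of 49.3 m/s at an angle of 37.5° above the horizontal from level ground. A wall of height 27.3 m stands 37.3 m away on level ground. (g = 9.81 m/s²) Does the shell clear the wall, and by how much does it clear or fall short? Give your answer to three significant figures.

v_x = 49.3 cos 37.5° = 39.11 m/s; v_y0 = 49.3 sin 37.5° = 30.01 m/s.
Time to reach the wall: t = 37.3 / 39.11 = 0.9537 s.
Height at that point: y = 30.01×0.9537 − 4.905×0.9537² = 24.16 m.
That is 27.3 − 24.16 = 3.14 m below the top of the wall, so the shell does not clear it.

No — it falls 3.14 m short of clearing the wall.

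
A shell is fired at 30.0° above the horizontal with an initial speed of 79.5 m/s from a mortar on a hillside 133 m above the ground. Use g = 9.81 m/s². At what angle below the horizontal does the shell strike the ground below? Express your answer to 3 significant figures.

v_x = 79.5 cos 30.0° = 68.85 m/s.
At impact |v_y| = √(v_y0² + 2 g h) = √(39.75² + 2×9.81×133) = 64.73 m/s.
Angle below horizontal = arctan(|v_y| / v_x) = arctan(64.73 / 68.85) = 43.2°.

43.2°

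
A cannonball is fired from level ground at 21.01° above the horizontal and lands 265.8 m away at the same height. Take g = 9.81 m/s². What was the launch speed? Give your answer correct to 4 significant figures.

On level ground, R = v₀² sin(2θ) / g, so v₀ = √(R g / sin 2θ).
sin(2 × 21.01°) = 0.6694.
v₀ = √(265.8 × 9.81 / 0.6694) = √3895.3 = 62.41 m/s.

62.41 m/s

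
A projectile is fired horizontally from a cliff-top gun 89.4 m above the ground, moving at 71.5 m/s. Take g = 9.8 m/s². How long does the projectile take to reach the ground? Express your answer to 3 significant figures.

4.27 s

The horizontal speed doesn't affect the fall. With v_y0 = 0, h = ½ g t².
t = √(2 × 89.4 / 9.8) = √18.24 = 4.27 s.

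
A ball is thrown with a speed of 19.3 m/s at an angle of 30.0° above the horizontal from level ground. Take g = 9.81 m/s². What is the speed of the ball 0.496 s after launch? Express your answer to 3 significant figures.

v_x = 19.3 cos 30.0° = 16.71 m/s (constant).
v_y(t) = 19.3 sin 30.0° − g t = 9.650 − 9.81 × 0.496 = 4.784 m/s.
Speed = √(v_x² + v_y²) = √(279.2 + 22.89) = 17.4 m/s.

17.4 m/s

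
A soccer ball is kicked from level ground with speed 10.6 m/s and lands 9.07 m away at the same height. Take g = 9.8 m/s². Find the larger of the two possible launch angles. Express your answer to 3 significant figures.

63.9°

Level-ground range: R = v₀² sin(2θ)/g ⇒ sin 2θ = R g / v₀² = 9.07×9.8/10.6² = 0.7911.
2θ = arcsin(0.7911) = 52.29° or 180° − 52.29° = 127.71°.
So θ = 26.1° or θ = 63.9°.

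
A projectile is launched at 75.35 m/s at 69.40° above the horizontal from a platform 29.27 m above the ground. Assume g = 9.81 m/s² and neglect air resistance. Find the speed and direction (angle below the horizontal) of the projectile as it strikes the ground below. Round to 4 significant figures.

79.07 m/s at 70.41° below the horizontal

v_x = 75.35 cos 69.40° = 26.511 m/s (constant).
|v_y| at impact = √((70.532)² + 2×9.81×29.27) = 74.492 m/s.
Speed = √(26.511² + 74.492²) = 79.07 m/s; angle = arctan(74.492/26.511) = 70.41° below horizontal.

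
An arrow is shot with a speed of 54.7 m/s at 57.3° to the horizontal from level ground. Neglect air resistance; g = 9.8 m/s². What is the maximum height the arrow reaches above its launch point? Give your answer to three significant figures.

Vertical component of launch velocity: v_y = 54.7 sin 57.3° = 46.03 m/s.
At the highest point the vertical velocity is zero, so v_y² = 2 g h_max.
h_max = (46.03)² / (2 × 9.8) = 2119 / 19.60 = 108 m.

108 m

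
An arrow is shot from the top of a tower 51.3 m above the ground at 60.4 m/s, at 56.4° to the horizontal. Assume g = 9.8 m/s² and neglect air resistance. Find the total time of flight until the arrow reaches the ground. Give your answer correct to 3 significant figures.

11.2 s

Vertical component: v_y = 60.4 sin 56.4° = 50.31 m/s.
Taking up as positive with launch at y = 51.3 m, landing at y = 0: 0 = 51.3 + 50.31 t − ½(9.8) t².
Solving 4.900 t² − 50.31 t − 51.3 = 0 gives t = [50.31 + √(50.31² + 4·4.900·51.3)] / 9.800 = 11.2 s.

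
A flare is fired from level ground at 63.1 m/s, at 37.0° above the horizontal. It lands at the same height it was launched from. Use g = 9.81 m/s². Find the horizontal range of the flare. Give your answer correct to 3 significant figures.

For level ground, R = v₀² sin(2θ) / g.
sin(2 × 37.0°) = sin 74.00° = 0.9613.
R = (63.1)² × 0.9613 / 9.81 = 390 m.

390 m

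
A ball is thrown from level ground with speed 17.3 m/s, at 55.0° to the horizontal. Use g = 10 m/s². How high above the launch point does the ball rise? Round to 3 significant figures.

10.0 m

Vertical component of launch velocity: v_y = 17.3 sin 55.0° = 14.17 m/s.
At the highest point the vertical velocity is zero, so v_y² = 2 g h_max.
h_max = (14.17)² / (2 × 10) = 200.8 / 20.00 = 10.0 m.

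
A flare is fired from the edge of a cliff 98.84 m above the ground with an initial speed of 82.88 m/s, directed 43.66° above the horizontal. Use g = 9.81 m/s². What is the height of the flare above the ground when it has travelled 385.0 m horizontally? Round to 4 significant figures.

264.0 m

v_x = 82.88 cos 43.66° = 59.959 m/s, v_y0 = 82.88 sin 43.66° = 57.218 m/s.
Time to reach x = 385.0 m: t = x / v_x = 385.0 / 59.959 = 6.4211 s.
y = 98.84 + v_y0 t − ½ g t² = 98.84 + 57.218×6.4211 − 4.905×6.4211² = 264.0 m.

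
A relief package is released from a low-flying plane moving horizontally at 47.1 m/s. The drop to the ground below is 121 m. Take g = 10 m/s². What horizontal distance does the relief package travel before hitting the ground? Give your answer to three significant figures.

232 m

Initial vertical velocity is zero, so the fall time comes from h = ½ g t²: t = √(2 × 121 / 10) = 4.919 s.
Horizontal motion is uniform at 47.1 m/s, so x = 47.1 × 4.919 = 232 m.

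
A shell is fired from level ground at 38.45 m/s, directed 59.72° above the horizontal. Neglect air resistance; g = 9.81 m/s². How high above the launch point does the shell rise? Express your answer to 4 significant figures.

Vertical component of launch velocity: v_y = 38.45 sin 59.72° = 33.204 m/s.
At the highest point the vertical velocity is zero, so v_y² = 2 g h_max.
h_max = (33.204)² / (2 × 9.81) = 1102.5 / 19.62 = 56.19 m.

56.19 m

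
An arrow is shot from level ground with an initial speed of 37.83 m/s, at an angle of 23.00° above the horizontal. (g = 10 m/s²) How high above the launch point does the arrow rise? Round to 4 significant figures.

Vertical component of launch velocity: v_y = 37.83 sin 23.00° = 14.781 m/s.
At the highest point the vertical velocity is zero, so v_y² = 2 g h_max.
h_max = (14.781)² / (2 × 10) = 218.48 / 20.00 = 10.92 m.

10.92 m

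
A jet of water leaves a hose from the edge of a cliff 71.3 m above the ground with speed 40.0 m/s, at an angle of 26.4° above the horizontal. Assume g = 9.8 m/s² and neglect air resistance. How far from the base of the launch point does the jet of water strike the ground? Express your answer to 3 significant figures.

216 m

Components: v_x = 40.0 cos 26.4° = 35.83 m/s, v_y = 40.0 sin 26.4° = 17.79 m/s.
Vertical: 0 = 71.3 + 17.79 t − ½(9.8) t² ⇒ 4.900 t² − 17.79 t − 71.3 = 0.
t = [17.79 + √(316.5 + 1397)] / 9.800 = 6.039 s.
Horizontal: R = v_x · t = 35.83 × 6.039 = 216 m.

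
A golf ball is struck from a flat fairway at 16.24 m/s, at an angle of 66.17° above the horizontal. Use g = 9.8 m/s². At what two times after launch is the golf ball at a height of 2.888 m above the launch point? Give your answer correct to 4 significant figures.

0.2088 s and 2.823 s

v_y0 = 16.24 sin 66.17° = 14.856 m/s.
Set y = v_y0 t − ½ g t² = 2.888: 4.900 t² − 14.856 t + 2.888 = 0.
t = [14.856 ± √(220.70 − 56.605)] / 9.8 = (14.856 ± 12.810) / 9.8, giving t = 0.2088 s or t = 2.823 s.
So the golf ball is at 2.888 m at t = 0.2088 s (rising) and t = 2.823 s (falling).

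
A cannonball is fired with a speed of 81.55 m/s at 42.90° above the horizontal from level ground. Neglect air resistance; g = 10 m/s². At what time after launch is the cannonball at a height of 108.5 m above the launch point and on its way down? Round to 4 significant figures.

v_y0 = 81.55 sin 42.90° = 55.513 m/s.
Set y = v_y0 t − ½ g t² = 108.5: 5.000 t² − 55.513 t + 108.5 = 0.
t = [55.513 ± √(3081.7 − 2170.0)] / 10 = (55.513 ± 30.194) / 10, giving t = 2.532 s or t = 8.571 s.
On the way down corresponds to the larger root: t = 8.571 s.

8.571 s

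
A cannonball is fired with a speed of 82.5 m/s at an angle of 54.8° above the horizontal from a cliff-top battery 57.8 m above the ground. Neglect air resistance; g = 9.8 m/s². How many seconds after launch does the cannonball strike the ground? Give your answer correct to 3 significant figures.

Vertical component: v_y = 82.5 sin 54.8° = 67.41 m/s.
Taking up as positive with launch at y = 57.8 m, landing at y = 0: 0 = 57.8 + 67.41 t − ½(9.8) t².
Solving 4.900 t² − 67.41 t − 57.8 = 0 gives t = [67.41 + √(67.41² + 4·4.900·57.8)] / 9.800 = 14.6 s.

14.6 s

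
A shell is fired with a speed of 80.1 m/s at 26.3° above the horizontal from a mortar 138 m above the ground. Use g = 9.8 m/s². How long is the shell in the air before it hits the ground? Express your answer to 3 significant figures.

Vertical component: v_y = 80.1 sin 26.3° = 35.49 m/s.
Taking up as positive with launch at y = 138 m, landing at y = 0: 0 = 138 + 35.49 t − ½(9.8) t².
Solving 4.900 t² − 35.49 t − 138 = 0 gives t = [35.49 + √(35.49² + 4·4.900·138)] / 9.800 = 10.0 s.

10.0 s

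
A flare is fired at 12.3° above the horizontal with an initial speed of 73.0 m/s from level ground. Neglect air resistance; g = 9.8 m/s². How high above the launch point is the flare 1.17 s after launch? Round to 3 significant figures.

11.5 m

v_y0 = 73.0 sin 12.3° = 15.55 m/s.
y(t) = v_y0 t − ½ g t² = 15.55×1.17 − 4.900×1.17² = 11.5 m.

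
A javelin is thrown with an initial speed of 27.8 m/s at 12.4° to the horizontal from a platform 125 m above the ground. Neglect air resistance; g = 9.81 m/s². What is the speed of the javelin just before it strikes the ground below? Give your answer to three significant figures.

56.8 m/s

v_x = 27.8 cos 12.4° = 27.15 m/s is unchanged throughout.
For the vertical component, v_y² = v_y0² + 2 g h = (5.970)² + 2×9.81×125 = 2488, so |v_y| = 49.88 m/s.
Impact speed = √(v_x² + v_y²) = √(737.1 + 2488) = 56.8 m/s.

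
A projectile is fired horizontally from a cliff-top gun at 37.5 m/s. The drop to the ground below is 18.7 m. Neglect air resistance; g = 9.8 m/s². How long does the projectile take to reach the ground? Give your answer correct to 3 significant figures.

1.95 s

The horizontal speed doesn't affect the fall. With v_y0 = 0, h = ½ g t².
t = √(2 × 18.7 / 9.8) = √3.816 = 1.95 s.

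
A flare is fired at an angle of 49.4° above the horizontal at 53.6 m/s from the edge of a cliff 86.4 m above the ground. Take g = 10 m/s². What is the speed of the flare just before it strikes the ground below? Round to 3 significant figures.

67.8 m/s

v_x = 53.6 cos 49.4° = 34.88 m/s is unchanged throughout.
For the vertical component, v_y² = v_y0² + 2 g h = (40.70)² + 2×10×86.4 = 3384, so |v_y| = 58.17 m/s.
Impact speed = √(v_x² + v_y²) = √(1217 + 3384) = 67.8 m/s.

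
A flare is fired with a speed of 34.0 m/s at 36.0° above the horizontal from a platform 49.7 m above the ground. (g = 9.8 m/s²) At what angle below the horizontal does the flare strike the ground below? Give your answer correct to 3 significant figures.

v_x = 34.0 cos 36.0° = 27.51 m/s.
At impact |v_y| = √(v_y0² + 2 g h) = √(19.98² + 2×9.8×49.7) = 37.06 m/s.
Angle below horizontal = arctan(|v_y| / v_x) = arctan(37.06 / 27.51) = 53.4°.

53.4°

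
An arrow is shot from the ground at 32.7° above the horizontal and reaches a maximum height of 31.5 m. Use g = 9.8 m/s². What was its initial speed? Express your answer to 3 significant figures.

At maximum height v_y = 0, so (v₀ sin θ)² = 2 g H.
v₀ sin 32.7° = √(2 × 9.8 × 31.5) = 24.85 m/s.
v₀ = 24.85 / sin 32.7° = 24.85 / 0.5402 = 46.0 m/s.

46.0 m/s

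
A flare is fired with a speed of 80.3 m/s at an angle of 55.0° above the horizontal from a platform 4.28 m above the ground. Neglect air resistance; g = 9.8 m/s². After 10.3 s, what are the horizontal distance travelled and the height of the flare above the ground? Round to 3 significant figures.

v_x = 80.3 cos 55.0° = 46.06 m/s; v_y0 = 80.3 sin 55.0° = 65.78 m/s.
x = v_x t = 46.06 × 10.3 = 474 m.
y = 4.28 + v_y0 t − ½ g t² = 162 m.

x = 474 m, y = 162 m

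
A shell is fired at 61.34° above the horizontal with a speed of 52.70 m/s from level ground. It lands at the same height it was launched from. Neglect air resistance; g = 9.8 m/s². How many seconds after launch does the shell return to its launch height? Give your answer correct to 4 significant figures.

Vertical component: v_y = 52.70 sin 61.34° = 46.243 m/s.
For a projectile landing at launch height, time of flight is t = 2 v_y / g = 2 × 46.243 / 9.8 = 9.437 s.

9.437 s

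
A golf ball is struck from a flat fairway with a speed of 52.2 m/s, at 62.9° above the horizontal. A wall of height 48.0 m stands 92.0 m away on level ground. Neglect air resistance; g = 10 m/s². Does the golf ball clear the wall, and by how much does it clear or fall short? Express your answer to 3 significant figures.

v_x = 52.2 cos 62.9° = 23.78 m/s; v_y0 = 52.2 sin 62.9° = 46.47 m/s.
Time to reach the wall: t = 92.0 / 23.78 = 3.869 s.
Height at that point: y = 46.47×3.869 − 5.000×3.869² = 104.9 m.
That is 104.9 − 48.0 = 56.9 m above the top of the wall, so the golf ball clears it.

Yes — it clears the wall by 56.9 m.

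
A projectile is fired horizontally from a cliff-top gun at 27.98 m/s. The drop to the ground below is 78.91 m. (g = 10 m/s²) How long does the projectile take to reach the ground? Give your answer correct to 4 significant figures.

3.973 s

The horizontal speed doesn't affect the fall. With v_y0 = 0, h = ½ g t².
t = √(2 × 78.91 / 10) = √15.782 = 3.973 s.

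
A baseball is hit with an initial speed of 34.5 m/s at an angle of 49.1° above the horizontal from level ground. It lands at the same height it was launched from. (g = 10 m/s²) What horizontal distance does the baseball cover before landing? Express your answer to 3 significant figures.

118 m

For level ground, R = v₀² sin(2θ) / g.
sin(2 × 49.1°) = sin 98.20° = 0.9898.
R = (34.5)² × 0.9898 / 10 = 118 m.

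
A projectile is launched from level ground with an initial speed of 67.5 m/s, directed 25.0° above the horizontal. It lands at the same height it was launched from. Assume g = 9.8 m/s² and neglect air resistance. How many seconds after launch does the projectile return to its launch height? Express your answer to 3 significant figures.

5.82 s

Vertical component: v_y = 67.5 sin 25.0° = 28.53 m/s.
For a projectile landing at launch height, time of flight is t = 2 v_y / g = 2 × 28.53 / 9.8 = 5.82 s.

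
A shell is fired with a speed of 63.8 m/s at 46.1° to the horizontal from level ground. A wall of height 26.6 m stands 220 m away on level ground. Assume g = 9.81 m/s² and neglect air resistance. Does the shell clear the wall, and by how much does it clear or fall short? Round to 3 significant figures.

Yes — it clears the wall by 80.7 m.

v_x = 63.8 cos 46.1° = 44.24 m/s; v_y0 = 63.8 sin 46.1° = 45.97 m/s.
Time to reach the wall: t = 220 / 44.24 = 4.973 s.
Height at that point: y = 45.97×4.973 − 4.905×4.973² = 107.3 m.
That is 107.3 − 26.6 = 80.7 m above the top of the wall, so the shell clears it.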